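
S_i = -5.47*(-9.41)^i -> [-5.47, 51.47, -484.36, 4557.81, -42888.99]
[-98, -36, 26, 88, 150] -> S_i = -98 + 62*i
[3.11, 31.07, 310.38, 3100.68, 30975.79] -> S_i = 3.11*9.99^i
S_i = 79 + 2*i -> [79, 81, 83, 85, 87]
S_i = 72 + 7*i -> [72, 79, 86, 93, 100]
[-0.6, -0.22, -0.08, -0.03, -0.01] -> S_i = -0.60*0.37^i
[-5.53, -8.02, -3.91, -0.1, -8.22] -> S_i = Random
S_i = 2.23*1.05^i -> [2.23, 2.34, 2.46, 2.58, 2.71]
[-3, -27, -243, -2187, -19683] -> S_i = -3*9^i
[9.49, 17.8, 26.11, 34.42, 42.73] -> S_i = 9.49 + 8.31*i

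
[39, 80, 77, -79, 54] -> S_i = Random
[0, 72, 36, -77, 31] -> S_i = Random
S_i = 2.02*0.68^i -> [2.02, 1.37, 0.93, 0.64, 0.43]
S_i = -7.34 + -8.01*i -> [-7.34, -15.35, -23.36, -31.37, -39.38]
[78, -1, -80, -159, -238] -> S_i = 78 + -79*i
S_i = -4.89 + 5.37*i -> [-4.89, 0.48, 5.85, 11.22, 16.59]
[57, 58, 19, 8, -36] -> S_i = Random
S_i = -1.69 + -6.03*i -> [-1.69, -7.72, -13.75, -19.78, -25.81]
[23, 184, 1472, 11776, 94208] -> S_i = 23*8^i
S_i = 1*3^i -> [1, 3, 9, 27, 81]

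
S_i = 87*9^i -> [87, 783, 7047, 63423, 570807]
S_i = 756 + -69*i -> [756, 687, 618, 549, 480]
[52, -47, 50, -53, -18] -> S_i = Random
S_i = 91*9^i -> [91, 819, 7371, 66339, 597051]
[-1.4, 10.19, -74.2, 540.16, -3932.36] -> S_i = -1.40*(-7.28)^i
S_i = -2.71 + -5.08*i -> [-2.71, -7.79, -12.87, -17.95, -23.03]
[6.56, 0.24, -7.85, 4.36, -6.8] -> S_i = Random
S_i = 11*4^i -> [11, 44, 176, 704, 2816]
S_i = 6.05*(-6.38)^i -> [6.05, -38.6, 246.26, -1571.15, 10023.93]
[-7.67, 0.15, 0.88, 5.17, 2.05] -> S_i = Random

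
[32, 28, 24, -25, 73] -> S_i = Random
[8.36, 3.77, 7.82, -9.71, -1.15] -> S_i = Random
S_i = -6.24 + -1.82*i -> [-6.24, -8.06, -9.88, -11.7, -13.52]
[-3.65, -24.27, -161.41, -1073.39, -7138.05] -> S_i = -3.65*6.65^i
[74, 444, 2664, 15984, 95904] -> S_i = 74*6^i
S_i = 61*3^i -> [61, 183, 549, 1647, 4941]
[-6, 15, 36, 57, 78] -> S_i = -6 + 21*i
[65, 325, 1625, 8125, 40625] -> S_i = 65*5^i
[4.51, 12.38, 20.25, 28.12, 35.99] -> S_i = 4.51 + 7.87*i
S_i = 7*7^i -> [7, 49, 343, 2401, 16807]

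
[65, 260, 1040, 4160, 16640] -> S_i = 65*4^i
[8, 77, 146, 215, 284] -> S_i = 8 + 69*i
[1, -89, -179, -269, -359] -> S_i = 1 + -90*i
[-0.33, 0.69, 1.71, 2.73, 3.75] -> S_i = -0.33 + 1.02*i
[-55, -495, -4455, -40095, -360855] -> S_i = -55*9^i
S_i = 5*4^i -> [5, 20, 80, 320, 1280]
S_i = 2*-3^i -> [2, -6, 18, -54, 162]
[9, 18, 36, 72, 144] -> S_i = 9*2^i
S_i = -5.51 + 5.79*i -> [-5.51, 0.28, 6.07, 11.86, 17.65]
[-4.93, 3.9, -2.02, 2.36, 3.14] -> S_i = Random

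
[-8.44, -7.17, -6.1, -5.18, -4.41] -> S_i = -8.44*0.85^i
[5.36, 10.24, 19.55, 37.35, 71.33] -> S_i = 5.36*1.91^i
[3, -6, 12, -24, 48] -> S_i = 3*-2^i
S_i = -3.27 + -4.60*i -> [-3.27, -7.87, -12.47, -17.07, -21.67]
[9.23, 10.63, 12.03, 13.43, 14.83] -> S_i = 9.23 + 1.40*i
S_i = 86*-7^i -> [86, -602, 4214, -29498, 206486]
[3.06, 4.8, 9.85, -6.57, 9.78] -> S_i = Random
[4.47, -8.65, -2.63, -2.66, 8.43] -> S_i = Random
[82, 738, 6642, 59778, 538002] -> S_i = 82*9^i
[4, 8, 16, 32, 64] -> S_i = 4*2^i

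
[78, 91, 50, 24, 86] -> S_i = Random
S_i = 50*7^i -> [50, 350, 2450, 17150, 120050]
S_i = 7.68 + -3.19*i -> [7.68, 4.49, 1.3, -1.89, -5.08]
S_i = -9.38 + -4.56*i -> [-9.38, -13.94, -18.5, -23.06, -27.62]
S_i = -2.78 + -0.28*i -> [-2.78, -3.06, -3.34, -3.62, -3.9]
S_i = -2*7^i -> [-2, -14, -98, -686, -4802]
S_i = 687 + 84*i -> [687, 771, 855, 939, 1023]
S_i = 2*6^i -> [2, 12, 72, 432, 2592]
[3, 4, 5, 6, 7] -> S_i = 3 + 1*i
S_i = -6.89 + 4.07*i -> [-6.89, -2.82, 1.25, 5.32, 9.39]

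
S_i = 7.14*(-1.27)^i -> [7.14, -9.07, 11.52, -14.63, 18.57]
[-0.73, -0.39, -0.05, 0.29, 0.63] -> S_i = -0.73 + 0.34*i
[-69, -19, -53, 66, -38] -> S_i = Random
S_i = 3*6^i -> [3, 18, 108, 648, 3888]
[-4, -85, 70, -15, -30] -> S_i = Random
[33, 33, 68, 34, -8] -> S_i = Random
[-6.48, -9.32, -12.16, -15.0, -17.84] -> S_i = -6.48 + -2.84*i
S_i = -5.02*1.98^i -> [-5.02, -9.94, -19.68, -38.97, -77.16]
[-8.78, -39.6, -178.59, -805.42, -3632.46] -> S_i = -8.78*4.51^i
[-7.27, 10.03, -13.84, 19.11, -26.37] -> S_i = -7.27*(-1.38)^i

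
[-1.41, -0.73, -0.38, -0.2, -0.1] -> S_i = -1.41*0.52^i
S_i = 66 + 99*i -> [66, 165, 264, 363, 462]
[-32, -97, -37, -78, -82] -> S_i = Random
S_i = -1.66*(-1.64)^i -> [-1.66, 2.72, -4.46, 7.32, -12.01]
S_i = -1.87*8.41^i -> [-1.87, -15.73, -132.26, -1112.32, -9354.61]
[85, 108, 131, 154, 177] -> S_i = 85 + 23*i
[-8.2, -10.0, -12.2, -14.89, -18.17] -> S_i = -8.20*1.22^i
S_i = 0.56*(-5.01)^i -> [0.56, -2.81, 14.06, -70.42, 352.81]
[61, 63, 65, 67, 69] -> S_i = 61 + 2*i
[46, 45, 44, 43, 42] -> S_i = 46 + -1*i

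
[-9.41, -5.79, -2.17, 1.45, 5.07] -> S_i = -9.41 + 3.62*i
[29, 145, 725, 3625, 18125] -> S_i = 29*5^i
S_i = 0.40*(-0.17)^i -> [0.4, -0.07, 0.01, -0.0, 0.0]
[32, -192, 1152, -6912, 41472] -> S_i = 32*-6^i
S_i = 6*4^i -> [6, 24, 96, 384, 1536]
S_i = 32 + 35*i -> [32, 67, 102, 137, 172]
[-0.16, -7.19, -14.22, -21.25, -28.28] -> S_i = -0.16 + -7.03*i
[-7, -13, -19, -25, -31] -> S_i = -7 + -6*i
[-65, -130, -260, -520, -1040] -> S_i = -65*2^i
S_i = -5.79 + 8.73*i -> [-5.79, 2.94, 11.67, 20.4, 29.13]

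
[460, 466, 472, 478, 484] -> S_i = 460 + 6*i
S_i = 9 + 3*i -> [9, 12, 15, 18, 21]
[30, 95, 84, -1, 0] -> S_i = Random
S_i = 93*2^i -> [93, 186, 372, 744, 1488]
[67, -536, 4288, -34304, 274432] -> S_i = 67*-8^i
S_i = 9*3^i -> [9, 27, 81, 243, 729]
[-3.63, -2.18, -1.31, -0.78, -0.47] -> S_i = -3.63*0.60^i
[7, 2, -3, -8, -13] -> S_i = 7 + -5*i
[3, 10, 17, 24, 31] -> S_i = 3 + 7*i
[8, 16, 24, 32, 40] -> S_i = 8 + 8*i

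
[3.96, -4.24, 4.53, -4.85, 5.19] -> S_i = 3.96*(-1.07)^i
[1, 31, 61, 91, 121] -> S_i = 1 + 30*i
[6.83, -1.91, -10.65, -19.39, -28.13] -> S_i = 6.83 + -8.74*i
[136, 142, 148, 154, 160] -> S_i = 136 + 6*i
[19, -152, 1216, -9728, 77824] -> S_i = 19*-8^i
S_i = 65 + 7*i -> [65, 72, 79, 86, 93]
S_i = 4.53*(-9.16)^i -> [4.53, -41.49, 380.09, -3481.65, 31891.88]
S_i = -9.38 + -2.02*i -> [-9.38, -11.4, -13.42, -15.44, -17.46]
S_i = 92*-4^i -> [92, -368, 1472, -5888, 23552]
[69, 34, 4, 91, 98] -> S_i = Random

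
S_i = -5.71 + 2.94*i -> [-5.71, -2.77, 0.17, 3.11, 6.05]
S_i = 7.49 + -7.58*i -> [7.49, -0.09, -7.67, -15.25, -22.83]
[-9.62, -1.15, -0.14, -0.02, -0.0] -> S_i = -9.62*0.12^i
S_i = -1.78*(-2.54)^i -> [-1.78, 4.52, -11.48, 29.17, -74.09]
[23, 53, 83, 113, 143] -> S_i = 23 + 30*i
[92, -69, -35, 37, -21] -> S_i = Random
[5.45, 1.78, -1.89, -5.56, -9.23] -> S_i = 5.45 + -3.67*i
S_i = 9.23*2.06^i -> [9.23, 19.01, 39.17, 80.69, 166.22]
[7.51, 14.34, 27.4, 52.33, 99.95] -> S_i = 7.51*1.91^i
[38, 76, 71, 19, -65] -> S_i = Random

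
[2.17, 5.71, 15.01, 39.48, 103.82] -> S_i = 2.17*2.63^i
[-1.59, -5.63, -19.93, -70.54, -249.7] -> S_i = -1.59*3.54^i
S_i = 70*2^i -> [70, 140, 280, 560, 1120]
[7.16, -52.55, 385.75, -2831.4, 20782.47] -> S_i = 7.16*(-7.34)^i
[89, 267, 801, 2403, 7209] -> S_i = 89*3^i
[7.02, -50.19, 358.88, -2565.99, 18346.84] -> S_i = 7.02*(-7.15)^i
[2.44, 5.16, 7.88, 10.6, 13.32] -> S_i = 2.44 + 2.72*i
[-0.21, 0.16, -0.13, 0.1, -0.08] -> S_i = -0.21*(-0.78)^i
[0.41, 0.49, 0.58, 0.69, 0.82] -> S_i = 0.41*1.19^i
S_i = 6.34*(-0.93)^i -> [6.34, -5.9, 5.48, -5.1, 4.74]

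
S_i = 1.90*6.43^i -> [1.9, 12.22, 78.56, 505.11, 3247.86]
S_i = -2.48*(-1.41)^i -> [-2.48, 3.5, -4.93, 6.95, -9.8]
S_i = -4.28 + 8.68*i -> [-4.28, 4.4, 13.08, 21.76, 30.44]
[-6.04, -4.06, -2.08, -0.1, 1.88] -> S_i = -6.04 + 1.98*i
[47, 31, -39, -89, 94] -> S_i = Random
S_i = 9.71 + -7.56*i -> [9.71, 2.15, -5.41, -12.97, -20.53]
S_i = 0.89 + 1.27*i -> [0.89, 2.16, 3.43, 4.7, 5.97]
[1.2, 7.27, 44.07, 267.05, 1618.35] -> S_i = 1.20*6.06^i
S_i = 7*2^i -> [7, 14, 28, 56, 112]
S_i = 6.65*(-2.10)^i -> [6.65, -13.97, 29.33, -61.59, 129.33]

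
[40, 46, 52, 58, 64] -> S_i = 40 + 6*i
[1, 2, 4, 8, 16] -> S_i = 1*2^i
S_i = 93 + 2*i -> [93, 95, 97, 99, 101]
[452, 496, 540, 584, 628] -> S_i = 452 + 44*i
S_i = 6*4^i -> [6, 24, 96, 384, 1536]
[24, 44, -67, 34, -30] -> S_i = Random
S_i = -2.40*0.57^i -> [-2.4, -1.37, -0.78, -0.44, -0.25]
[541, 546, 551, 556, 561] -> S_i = 541 + 5*i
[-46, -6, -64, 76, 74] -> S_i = Random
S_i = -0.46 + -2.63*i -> [-0.46, -3.09, -5.72, -8.35, -10.98]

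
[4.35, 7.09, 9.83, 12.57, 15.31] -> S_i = 4.35 + 2.74*i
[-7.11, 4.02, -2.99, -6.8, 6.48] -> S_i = Random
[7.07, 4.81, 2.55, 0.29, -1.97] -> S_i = 7.07 + -2.26*i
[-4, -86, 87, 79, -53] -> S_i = Random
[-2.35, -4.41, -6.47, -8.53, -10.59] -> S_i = -2.35 + -2.06*i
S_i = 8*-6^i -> [8, -48, 288, -1728, 10368]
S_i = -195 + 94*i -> [-195, -101, -7, 87, 181]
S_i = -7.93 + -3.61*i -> [-7.93, -11.54, -15.15, -18.76, -22.37]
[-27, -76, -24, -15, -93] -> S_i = Random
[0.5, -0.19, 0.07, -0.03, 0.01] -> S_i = 0.50*(-0.38)^i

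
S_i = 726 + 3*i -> [726, 729, 732, 735, 738]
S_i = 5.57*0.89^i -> [5.57, 4.96, 4.41, 3.93, 3.49]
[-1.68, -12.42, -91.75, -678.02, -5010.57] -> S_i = -1.68*7.39^i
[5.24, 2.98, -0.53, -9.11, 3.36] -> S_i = Random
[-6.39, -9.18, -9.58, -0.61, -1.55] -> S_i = Random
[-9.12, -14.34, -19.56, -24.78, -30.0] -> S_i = -9.12 + -5.22*i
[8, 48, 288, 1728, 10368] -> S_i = 8*6^i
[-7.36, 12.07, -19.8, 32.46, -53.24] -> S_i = -7.36*(-1.64)^i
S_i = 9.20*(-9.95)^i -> [9.2, -91.54, 910.82, -9062.69, 90173.75]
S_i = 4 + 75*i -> [4, 79, 154, 229, 304]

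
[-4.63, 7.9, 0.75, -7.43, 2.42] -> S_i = Random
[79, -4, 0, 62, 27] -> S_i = Random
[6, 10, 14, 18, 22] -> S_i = 6 + 4*i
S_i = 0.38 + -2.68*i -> [0.38, -2.3, -4.98, -7.66, -10.34]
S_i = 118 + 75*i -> [118, 193, 268, 343, 418]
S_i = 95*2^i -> [95, 190, 380, 760, 1520]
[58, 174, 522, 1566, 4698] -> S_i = 58*3^i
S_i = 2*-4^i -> [2, -8, 32, -128, 512]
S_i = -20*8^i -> [-20, -160, -1280, -10240, -81920]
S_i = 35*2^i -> [35, 70, 140, 280, 560]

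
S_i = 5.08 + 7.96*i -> [5.08, 13.04, 21.0, 28.96, 36.92]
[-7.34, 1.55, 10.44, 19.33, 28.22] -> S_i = -7.34 + 8.89*i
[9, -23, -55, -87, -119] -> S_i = 9 + -32*i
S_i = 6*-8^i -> [6, -48, 384, -3072, 24576]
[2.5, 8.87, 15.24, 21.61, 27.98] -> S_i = 2.50 + 6.37*i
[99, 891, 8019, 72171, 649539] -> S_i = 99*9^i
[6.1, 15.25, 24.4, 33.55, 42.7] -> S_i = 6.10 + 9.15*i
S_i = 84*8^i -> [84, 672, 5376, 43008, 344064]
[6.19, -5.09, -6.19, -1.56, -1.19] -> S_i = Random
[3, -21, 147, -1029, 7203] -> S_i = 3*-7^i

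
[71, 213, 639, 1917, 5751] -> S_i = 71*3^i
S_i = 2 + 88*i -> [2, 90, 178, 266, 354]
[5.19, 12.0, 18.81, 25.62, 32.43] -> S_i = 5.19 + 6.81*i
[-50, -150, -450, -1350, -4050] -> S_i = -50*3^i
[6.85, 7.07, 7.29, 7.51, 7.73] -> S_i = 6.85 + 0.22*i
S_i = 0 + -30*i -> [0, -30, -60, -90, -120]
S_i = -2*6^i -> [-2, -12, -72, -432, -2592]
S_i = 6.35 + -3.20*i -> [6.35, 3.15, -0.05, -3.25, -6.45]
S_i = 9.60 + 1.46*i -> [9.6, 11.06, 12.52, 13.98, 15.44]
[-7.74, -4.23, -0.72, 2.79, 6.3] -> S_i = -7.74 + 3.51*i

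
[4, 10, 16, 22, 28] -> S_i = 4 + 6*i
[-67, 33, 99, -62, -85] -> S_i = Random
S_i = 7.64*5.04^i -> [7.64, 38.51, 194.07, 978.1, 4929.64]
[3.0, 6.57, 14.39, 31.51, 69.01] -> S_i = 3.00*2.19^i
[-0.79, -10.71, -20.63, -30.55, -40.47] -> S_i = -0.79 + -9.92*i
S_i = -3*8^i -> [-3, -24, -192, -1536, -12288]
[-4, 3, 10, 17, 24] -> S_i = -4 + 7*i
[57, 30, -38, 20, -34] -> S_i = Random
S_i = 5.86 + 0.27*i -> [5.86, 6.13, 6.4, 6.67, 6.94]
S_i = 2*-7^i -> [2, -14, 98, -686, 4802]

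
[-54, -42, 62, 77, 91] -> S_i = Random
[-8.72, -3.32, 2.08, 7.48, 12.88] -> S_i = -8.72 + 5.40*i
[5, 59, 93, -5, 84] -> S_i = Random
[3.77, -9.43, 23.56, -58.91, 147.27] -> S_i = 3.77*(-2.50)^i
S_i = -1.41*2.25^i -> [-1.41, -3.17, -7.14, -16.06, -36.14]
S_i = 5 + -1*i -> [5, 4, 3, 2, 1]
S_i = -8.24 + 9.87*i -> [-8.24, 1.63, 11.5, 21.37, 31.24]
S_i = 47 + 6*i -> [47, 53, 59, 65, 71]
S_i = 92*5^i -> [92, 460, 2300, 11500, 57500]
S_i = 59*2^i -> [59, 118, 236, 472, 944]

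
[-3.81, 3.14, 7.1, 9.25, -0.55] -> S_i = Random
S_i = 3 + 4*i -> [3, 7, 11, 15, 19]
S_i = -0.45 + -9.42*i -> [-0.45, -9.87, -19.29, -28.71, -38.13]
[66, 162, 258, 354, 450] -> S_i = 66 + 96*i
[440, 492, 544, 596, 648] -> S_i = 440 + 52*i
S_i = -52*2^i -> [-52, -104, -208, -416, -832]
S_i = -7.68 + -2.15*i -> [-7.68, -9.83, -11.98, -14.13, -16.28]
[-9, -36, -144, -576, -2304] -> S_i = -9*4^i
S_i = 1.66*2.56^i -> [1.66, 4.25, 10.88, 27.85, 71.3]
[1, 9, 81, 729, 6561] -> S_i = 1*9^i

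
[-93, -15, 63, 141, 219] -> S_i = -93 + 78*i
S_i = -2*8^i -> [-2, -16, -128, -1024, -8192]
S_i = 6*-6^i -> [6, -36, 216, -1296, 7776]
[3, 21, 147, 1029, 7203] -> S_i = 3*7^i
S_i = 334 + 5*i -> [334, 339, 344, 349, 354]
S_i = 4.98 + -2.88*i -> [4.98, 2.1, -0.78, -3.66, -6.54]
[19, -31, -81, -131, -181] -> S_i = 19 + -50*i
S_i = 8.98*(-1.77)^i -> [8.98, -15.89, 28.13, -49.8, 88.14]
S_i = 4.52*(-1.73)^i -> [4.52, -7.82, 13.53, -23.4, 40.49]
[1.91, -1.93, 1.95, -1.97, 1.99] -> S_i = 1.91*(-1.01)^i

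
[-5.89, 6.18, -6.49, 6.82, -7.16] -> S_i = -5.89*(-1.05)^i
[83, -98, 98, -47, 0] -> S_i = Random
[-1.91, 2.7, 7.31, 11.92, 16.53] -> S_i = -1.91 + 4.61*i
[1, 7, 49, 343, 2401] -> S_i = 1*7^i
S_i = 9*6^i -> [9, 54, 324, 1944, 11664]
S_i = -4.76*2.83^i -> [-4.76, -13.47, -38.12, -107.89, -305.32]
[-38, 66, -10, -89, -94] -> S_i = Random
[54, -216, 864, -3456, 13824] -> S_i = 54*-4^i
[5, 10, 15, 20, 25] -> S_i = 5 + 5*i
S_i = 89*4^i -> [89, 356, 1424, 5696, 22784]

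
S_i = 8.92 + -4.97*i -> [8.92, 3.95, -1.02, -5.99, -10.96]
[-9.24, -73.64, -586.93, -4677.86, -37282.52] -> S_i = -9.24*7.97^i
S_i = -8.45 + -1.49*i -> [-8.45, -9.94, -11.43, -12.92, -14.41]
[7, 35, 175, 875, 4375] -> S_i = 7*5^i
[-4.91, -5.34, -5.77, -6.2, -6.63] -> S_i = -4.91 + -0.43*i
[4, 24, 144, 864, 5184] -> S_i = 4*6^i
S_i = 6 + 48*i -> [6, 54, 102, 150, 198]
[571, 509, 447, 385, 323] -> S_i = 571 + -62*i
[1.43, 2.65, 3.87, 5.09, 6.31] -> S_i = 1.43 + 1.22*i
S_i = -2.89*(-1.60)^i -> [-2.89, 4.62, -7.4, 11.84, -18.94]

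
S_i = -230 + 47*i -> [-230, -183, -136, -89, -42]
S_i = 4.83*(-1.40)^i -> [4.83, -6.76, 9.47, -13.25, 18.55]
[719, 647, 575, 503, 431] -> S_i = 719 + -72*i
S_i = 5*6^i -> [5, 30, 180, 1080, 6480]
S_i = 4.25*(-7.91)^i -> [4.25, -33.62, 265.91, -2103.38, 16637.76]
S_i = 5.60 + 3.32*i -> [5.6, 8.92, 12.24, 15.56, 18.88]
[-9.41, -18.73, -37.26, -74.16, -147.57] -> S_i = -9.41*1.99^i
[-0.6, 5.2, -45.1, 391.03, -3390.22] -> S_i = -0.60*(-8.67)^i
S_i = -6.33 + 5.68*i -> [-6.33, -0.65, 5.03, 10.71, 16.39]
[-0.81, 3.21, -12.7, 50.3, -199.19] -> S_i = -0.81*(-3.96)^i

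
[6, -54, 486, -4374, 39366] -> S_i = 6*-9^i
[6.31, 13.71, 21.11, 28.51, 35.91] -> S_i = 6.31 + 7.40*i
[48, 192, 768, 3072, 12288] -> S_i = 48*4^i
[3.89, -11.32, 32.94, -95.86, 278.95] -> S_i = 3.89*(-2.91)^i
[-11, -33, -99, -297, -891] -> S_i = -11*3^i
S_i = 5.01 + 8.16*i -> [5.01, 13.17, 21.33, 29.49, 37.65]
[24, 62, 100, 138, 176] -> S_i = 24 + 38*i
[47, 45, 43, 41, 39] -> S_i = 47 + -2*i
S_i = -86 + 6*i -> [-86, -80, -74, -68, -62]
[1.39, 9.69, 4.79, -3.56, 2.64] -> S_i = Random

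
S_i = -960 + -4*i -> [-960, -964, -968, -972, -976]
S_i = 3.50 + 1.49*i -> [3.5, 4.99, 6.48, 7.97, 9.46]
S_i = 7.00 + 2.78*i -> [7.0, 9.78, 12.56, 15.34, 18.12]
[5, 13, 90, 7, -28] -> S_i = Random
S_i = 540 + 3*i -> [540, 543, 546, 549, 552]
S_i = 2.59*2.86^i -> [2.59, 7.41, 21.19, 60.59, 173.29]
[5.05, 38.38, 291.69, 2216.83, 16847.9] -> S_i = 5.05*7.60^i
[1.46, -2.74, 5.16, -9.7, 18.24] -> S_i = 1.46*(-1.88)^i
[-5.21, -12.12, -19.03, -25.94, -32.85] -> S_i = -5.21 + -6.91*i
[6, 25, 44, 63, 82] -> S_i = 6 + 19*i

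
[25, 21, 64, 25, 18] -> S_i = Random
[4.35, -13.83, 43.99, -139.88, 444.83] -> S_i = 4.35*(-3.18)^i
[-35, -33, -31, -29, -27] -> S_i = -35 + 2*i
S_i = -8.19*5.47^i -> [-8.19, -44.8, -245.05, -1340.44, -7332.18]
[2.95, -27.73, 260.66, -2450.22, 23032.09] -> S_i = 2.95*(-9.40)^i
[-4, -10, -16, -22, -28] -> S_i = -4 + -6*i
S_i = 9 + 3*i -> [9, 12, 15, 18, 21]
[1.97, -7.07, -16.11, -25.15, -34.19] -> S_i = 1.97 + -9.04*i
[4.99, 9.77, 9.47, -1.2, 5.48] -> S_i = Random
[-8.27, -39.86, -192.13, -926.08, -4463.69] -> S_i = -8.27*4.82^i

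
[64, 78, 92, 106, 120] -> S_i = 64 + 14*i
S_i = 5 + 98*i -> [5, 103, 201, 299, 397]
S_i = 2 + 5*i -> [2, 7, 12, 17, 22]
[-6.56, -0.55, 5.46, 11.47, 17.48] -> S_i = -6.56 + 6.01*i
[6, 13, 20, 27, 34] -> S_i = 6 + 7*i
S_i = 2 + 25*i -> [2, 27, 52, 77, 102]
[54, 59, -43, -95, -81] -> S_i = Random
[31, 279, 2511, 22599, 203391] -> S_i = 31*9^i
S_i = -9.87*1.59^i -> [-9.87, -15.69, -24.95, -39.67, -63.08]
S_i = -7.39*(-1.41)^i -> [-7.39, 10.42, -14.69, 20.72, -29.21]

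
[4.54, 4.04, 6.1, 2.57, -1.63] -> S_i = Random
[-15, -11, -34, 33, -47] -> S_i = Random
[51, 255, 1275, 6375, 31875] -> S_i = 51*5^i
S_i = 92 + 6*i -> [92, 98, 104, 110, 116]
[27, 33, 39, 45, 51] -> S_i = 27 + 6*i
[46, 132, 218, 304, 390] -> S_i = 46 + 86*i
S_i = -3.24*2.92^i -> [-3.24, -9.46, -27.63, -80.67, -235.55]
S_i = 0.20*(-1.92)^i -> [0.2, -0.38, 0.74, -1.42, 2.72]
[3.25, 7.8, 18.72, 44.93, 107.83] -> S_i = 3.25*2.40^i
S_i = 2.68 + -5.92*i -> [2.68, -3.24, -9.16, -15.08, -21.0]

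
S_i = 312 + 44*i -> [312, 356, 400, 444, 488]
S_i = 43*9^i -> [43, 387, 3483, 31347, 282123]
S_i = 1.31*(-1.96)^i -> [1.31, -2.57, 5.03, -9.86, 19.33]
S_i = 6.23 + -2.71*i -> [6.23, 3.52, 0.81, -1.9, -4.61]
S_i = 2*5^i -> [2, 10, 50, 250, 1250]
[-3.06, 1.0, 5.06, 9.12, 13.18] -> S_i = -3.06 + 4.06*i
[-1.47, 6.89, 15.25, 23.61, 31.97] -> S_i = -1.47 + 8.36*i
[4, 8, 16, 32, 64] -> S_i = 4*2^i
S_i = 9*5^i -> [9, 45, 225, 1125, 5625]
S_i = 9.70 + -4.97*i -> [9.7, 4.73, -0.24, -5.21, -10.18]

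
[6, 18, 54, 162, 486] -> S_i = 6*3^i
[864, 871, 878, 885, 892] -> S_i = 864 + 7*i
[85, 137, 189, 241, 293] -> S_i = 85 + 52*i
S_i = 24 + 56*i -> [24, 80, 136, 192, 248]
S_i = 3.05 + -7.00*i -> [3.05, -3.95, -10.95, -17.95, -24.95]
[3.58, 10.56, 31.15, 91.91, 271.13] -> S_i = 3.58*2.95^i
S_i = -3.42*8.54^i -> [-3.42, -29.21, -249.43, -2130.1, -18191.04]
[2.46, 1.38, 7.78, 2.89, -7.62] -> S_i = Random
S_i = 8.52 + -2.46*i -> [8.52, 6.06, 3.6, 1.14, -1.32]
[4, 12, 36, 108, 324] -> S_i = 4*3^i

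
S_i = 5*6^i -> [5, 30, 180, 1080, 6480]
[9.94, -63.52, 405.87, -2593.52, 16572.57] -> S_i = 9.94*(-6.39)^i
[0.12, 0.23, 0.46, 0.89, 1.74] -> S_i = 0.12*1.95^i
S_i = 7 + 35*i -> [7, 42, 77, 112, 147]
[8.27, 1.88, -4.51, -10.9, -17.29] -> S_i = 8.27 + -6.39*i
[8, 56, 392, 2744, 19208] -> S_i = 8*7^i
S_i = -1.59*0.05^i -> [-1.59, -0.08, -0.0, -0.0, -0.0]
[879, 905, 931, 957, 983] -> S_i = 879 + 26*i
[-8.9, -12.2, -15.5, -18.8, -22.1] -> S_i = -8.90 + -3.30*i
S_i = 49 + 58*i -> [49, 107, 165, 223, 281]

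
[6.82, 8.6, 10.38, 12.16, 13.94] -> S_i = 6.82 + 1.78*i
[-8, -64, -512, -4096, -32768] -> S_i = -8*8^i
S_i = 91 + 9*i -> [91, 100, 109, 118, 127]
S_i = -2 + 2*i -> [-2, 0, 2, 4, 6]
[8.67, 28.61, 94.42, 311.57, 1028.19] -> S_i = 8.67*3.30^i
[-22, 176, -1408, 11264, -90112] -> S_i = -22*-8^i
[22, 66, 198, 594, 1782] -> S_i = 22*3^i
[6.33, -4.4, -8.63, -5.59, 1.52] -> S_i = Random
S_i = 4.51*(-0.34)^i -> [4.51, -1.53, 0.52, -0.18, 0.06]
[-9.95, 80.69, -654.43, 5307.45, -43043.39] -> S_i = -9.95*(-8.11)^i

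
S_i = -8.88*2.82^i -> [-8.88, -25.04, -70.62, -199.14, -561.58]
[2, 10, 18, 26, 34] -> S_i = 2 + 8*i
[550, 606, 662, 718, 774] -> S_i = 550 + 56*i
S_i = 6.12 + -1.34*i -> [6.12, 4.78, 3.44, 2.1, 0.76]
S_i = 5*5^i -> [5, 25, 125, 625, 3125]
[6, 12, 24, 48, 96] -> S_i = 6*2^i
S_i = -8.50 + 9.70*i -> [-8.5, 1.2, 10.9, 20.6, 30.3]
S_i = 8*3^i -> [8, 24, 72, 216, 648]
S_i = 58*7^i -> [58, 406, 2842, 19894, 139258]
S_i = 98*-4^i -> [98, -392, 1568, -6272, 25088]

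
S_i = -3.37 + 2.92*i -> [-3.37, -0.45, 2.47, 5.39, 8.31]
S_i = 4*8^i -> [4, 32, 256, 2048, 16384]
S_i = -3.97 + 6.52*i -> [-3.97, 2.55, 9.07, 15.59, 22.11]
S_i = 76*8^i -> [76, 608, 4864, 38912, 311296]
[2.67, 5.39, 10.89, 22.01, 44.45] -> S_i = 2.67*2.02^i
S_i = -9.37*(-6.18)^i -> [-9.37, 57.91, -357.86, 2211.59, -13667.64]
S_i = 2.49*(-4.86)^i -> [2.49, -12.1, 58.81, -285.83, 1389.13]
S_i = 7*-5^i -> [7, -35, 175, -875, 4375]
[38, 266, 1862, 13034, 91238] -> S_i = 38*7^i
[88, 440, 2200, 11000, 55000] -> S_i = 88*5^i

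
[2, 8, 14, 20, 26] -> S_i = 2 + 6*i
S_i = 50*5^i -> [50, 250, 1250, 6250, 31250]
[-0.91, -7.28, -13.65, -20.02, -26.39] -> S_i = -0.91 + -6.37*i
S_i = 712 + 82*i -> [712, 794, 876, 958, 1040]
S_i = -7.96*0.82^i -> [-7.96, -6.53, -5.35, -4.39, -3.6]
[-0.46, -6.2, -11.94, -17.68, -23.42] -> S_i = -0.46 + -5.74*i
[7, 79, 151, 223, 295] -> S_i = 7 + 72*i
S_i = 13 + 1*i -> [13, 14, 15, 16, 17]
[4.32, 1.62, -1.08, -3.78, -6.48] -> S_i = 4.32 + -2.70*i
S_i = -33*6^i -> [-33, -198, -1188, -7128, -42768]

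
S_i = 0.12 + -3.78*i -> [0.12, -3.66, -7.44, -11.22, -15.0]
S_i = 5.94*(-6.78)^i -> [5.94, -40.27, 273.05, -1851.29, 12551.78]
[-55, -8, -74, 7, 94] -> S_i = Random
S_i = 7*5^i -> [7, 35, 175, 875, 4375]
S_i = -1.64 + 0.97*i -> [-1.64, -0.67, 0.3, 1.27, 2.24]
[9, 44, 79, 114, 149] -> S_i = 9 + 35*i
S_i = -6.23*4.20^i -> [-6.23, -26.17, -109.9, -461.57, -1938.59]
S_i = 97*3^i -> [97, 291, 873, 2619, 7857]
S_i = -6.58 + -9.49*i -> [-6.58, -16.07, -25.56, -35.05, -44.54]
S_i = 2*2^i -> [2, 4, 8, 16, 32]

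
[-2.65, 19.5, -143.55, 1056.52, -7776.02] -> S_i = -2.65*(-7.36)^i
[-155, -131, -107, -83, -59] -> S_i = -155 + 24*i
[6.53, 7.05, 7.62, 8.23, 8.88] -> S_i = 6.53*1.08^i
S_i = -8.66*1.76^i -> [-8.66, -15.24, -26.83, -47.21, -83.09]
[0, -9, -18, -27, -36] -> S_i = 0 + -9*i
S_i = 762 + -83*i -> [762, 679, 596, 513, 430]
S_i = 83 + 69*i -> [83, 152, 221, 290, 359]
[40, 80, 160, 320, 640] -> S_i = 40*2^i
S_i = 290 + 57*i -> [290, 347, 404, 461, 518]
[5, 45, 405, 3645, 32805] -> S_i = 5*9^i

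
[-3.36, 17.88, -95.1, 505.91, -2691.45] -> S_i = -3.36*(-5.32)^i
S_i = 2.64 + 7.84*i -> [2.64, 10.48, 18.32, 26.16, 34.0]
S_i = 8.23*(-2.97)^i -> [8.23, -24.44, 72.6, -215.61, 640.36]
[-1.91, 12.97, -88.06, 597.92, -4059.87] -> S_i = -1.91*(-6.79)^i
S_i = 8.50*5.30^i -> [8.5, 45.05, 238.76, 1265.45, 6706.91]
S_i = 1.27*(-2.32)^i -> [1.27, -2.95, 6.84, -15.86, 36.79]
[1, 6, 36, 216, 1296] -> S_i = 1*6^i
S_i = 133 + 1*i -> [133, 134, 135, 136, 137]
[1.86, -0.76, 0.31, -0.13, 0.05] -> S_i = 1.86*(-0.41)^i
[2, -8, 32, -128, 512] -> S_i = 2*-4^i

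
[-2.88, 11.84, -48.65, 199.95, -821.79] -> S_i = -2.88*(-4.11)^i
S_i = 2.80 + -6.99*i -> [2.8, -4.19, -11.18, -18.17, -25.16]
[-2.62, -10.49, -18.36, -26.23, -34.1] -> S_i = -2.62 + -7.87*i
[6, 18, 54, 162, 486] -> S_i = 6*3^i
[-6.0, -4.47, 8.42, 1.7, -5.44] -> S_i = Random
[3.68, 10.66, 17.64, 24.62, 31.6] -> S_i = 3.68 + 6.98*i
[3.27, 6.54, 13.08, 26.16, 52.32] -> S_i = 3.27*2.00^i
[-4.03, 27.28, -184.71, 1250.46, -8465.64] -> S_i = -4.03*(-6.77)^i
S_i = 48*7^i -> [48, 336, 2352, 16464, 115248]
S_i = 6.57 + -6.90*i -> [6.57, -0.33, -7.23, -14.13, -21.03]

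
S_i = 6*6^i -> [6, 36, 216, 1296, 7776]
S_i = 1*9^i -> [1, 9, 81, 729, 6561]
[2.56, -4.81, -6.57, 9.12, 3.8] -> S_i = Random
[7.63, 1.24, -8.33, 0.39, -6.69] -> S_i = Random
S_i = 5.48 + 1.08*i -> [5.48, 6.56, 7.64, 8.72, 9.8]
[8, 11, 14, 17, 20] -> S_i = 8 + 3*i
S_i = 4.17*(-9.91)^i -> [4.17, -41.32, 409.53, -4058.42, 40218.94]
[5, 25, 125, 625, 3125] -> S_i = 5*5^i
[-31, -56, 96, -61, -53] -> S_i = Random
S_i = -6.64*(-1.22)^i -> [-6.64, 8.1, -9.88, 12.06, -14.71]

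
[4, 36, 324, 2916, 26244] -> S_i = 4*9^i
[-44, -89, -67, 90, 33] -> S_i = Random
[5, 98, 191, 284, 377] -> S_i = 5 + 93*i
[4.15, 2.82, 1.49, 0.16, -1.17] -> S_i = 4.15 + -1.33*i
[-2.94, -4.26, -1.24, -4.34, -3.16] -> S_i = Random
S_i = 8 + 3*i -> [8, 11, 14, 17, 20]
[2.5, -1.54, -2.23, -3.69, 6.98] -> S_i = Random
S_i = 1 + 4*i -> [1, 5, 9, 13, 17]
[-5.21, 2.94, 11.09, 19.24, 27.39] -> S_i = -5.21 + 8.15*i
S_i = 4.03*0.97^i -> [4.03, 3.91, 3.79, 3.68, 3.57]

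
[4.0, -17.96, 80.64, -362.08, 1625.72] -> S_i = 4.00*(-4.49)^i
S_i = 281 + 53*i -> [281, 334, 387, 440, 493]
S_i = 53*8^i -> [53, 424, 3392, 27136, 217088]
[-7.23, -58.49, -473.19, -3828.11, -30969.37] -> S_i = -7.23*8.09^i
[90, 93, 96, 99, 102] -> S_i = 90 + 3*i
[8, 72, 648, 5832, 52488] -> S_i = 8*9^i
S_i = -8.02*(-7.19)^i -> [-8.02, 57.66, -414.6, 2980.99, -21433.34]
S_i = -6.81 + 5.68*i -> [-6.81, -1.13, 4.55, 10.23, 15.91]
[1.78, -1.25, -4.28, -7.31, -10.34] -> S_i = 1.78 + -3.03*i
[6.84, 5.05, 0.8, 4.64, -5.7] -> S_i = Random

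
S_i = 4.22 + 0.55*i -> [4.22, 4.77, 5.32, 5.87, 6.42]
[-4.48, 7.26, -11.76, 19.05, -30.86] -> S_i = -4.48*(-1.62)^i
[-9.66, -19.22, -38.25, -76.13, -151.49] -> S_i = -9.66*1.99^i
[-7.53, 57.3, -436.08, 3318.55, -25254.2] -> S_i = -7.53*(-7.61)^i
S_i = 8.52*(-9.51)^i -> [8.52, -81.03, 770.55, -7327.93, 69688.59]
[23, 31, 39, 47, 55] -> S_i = 23 + 8*i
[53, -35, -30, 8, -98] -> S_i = Random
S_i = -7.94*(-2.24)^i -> [-7.94, 17.79, -39.84, 89.24, -199.9]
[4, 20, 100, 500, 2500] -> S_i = 4*5^i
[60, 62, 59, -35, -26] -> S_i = Random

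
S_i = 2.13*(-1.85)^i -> [2.13, -3.94, 7.29, -13.49, 24.95]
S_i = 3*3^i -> [3, 9, 27, 81, 243]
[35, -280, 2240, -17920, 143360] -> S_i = 35*-8^i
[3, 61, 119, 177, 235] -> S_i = 3 + 58*i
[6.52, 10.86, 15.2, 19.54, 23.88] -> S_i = 6.52 + 4.34*i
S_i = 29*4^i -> [29, 116, 464, 1856, 7424]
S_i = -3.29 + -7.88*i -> [-3.29, -11.17, -19.05, -26.93, -34.81]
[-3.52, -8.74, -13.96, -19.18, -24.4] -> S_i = -3.52 + -5.22*i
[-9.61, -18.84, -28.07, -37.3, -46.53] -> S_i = -9.61 + -9.23*i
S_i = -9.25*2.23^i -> [-9.25, -20.63, -46.0, -102.58, -228.75]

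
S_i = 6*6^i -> [6, 36, 216, 1296, 7776]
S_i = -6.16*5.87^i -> [-6.16, -36.16, -212.25, -1245.93, -7313.63]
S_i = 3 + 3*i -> [3, 6, 9, 12, 15]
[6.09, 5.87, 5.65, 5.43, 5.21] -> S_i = 6.09 + -0.22*i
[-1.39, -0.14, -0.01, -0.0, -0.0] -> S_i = -1.39*0.10^i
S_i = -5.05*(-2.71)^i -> [-5.05, 13.69, -37.09, 100.51, -272.38]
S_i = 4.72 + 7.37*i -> [4.72, 12.09, 19.46, 26.83, 34.2]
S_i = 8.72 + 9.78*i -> [8.72, 18.5, 28.28, 38.06, 47.84]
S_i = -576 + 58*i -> [-576, -518, -460, -402, -344]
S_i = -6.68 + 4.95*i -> [-6.68, -1.73, 3.22, 8.17, 13.12]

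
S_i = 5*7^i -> [5, 35, 245, 1715, 12005]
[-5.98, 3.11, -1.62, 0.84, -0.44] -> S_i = -5.98*(-0.52)^i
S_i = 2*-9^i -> [2, -18, 162, -1458, 13122]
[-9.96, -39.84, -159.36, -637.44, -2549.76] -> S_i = -9.96*4.00^i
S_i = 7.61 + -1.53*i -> [7.61, 6.08, 4.55, 3.02, 1.49]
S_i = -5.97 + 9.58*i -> [-5.97, 3.61, 13.19, 22.77, 32.35]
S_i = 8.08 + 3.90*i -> [8.08, 11.98, 15.88, 19.78, 23.68]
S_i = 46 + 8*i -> [46, 54, 62, 70, 78]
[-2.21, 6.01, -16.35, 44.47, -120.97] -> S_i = -2.21*(-2.72)^i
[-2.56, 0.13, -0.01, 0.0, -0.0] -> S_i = -2.56*(-0.05)^i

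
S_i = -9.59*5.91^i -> [-9.59, -56.68, -334.96, -1979.62, -11699.53]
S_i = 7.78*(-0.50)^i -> [7.78, -3.89, 1.94, -0.97, 0.49]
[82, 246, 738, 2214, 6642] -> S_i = 82*3^i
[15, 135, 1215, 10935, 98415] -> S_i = 15*9^i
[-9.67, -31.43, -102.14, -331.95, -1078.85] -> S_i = -9.67*3.25^i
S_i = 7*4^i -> [7, 28, 112, 448, 1792]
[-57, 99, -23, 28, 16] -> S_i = Random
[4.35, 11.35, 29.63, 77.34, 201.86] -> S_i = 4.35*2.61^i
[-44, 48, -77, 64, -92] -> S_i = Random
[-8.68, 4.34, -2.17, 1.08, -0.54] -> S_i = -8.68*(-0.50)^i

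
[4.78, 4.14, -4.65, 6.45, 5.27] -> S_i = Random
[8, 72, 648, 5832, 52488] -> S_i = 8*9^i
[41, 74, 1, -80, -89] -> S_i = Random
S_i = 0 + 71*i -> [0, 71, 142, 213, 284]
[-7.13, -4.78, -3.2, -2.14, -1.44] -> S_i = -7.13*0.67^i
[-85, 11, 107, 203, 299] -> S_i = -85 + 96*i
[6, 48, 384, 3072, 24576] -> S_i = 6*8^i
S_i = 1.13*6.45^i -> [1.13, 7.29, 47.01, 303.22, 1955.77]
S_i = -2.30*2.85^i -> [-2.3, -6.56, -18.68, -53.24, -151.74]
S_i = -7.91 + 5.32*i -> [-7.91, -2.59, 2.73, 8.05, 13.37]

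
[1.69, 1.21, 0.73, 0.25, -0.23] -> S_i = 1.69 + -0.48*i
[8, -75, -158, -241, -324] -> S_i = 8 + -83*i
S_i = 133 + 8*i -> [133, 141, 149, 157, 165]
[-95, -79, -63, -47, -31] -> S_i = -95 + 16*i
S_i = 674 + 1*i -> [674, 675, 676, 677, 678]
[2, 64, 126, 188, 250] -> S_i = 2 + 62*i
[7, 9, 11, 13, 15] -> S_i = 7 + 2*i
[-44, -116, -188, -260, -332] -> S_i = -44 + -72*i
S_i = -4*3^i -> [-4, -12, -36, -108, -324]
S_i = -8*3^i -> [-8, -24, -72, -216, -648]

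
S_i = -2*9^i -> [-2, -18, -162, -1458, -13122]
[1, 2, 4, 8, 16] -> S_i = 1*2^i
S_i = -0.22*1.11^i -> [-0.22, -0.24, -0.27, -0.3, -0.33]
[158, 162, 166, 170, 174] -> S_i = 158 + 4*i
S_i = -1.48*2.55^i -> [-1.48, -3.77, -9.62, -24.54, -62.58]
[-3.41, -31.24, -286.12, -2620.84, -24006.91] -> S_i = -3.41*9.16^i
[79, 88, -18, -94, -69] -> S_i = Random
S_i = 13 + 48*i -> [13, 61, 109, 157, 205]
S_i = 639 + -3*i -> [639, 636, 633, 630, 627]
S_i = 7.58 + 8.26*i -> [7.58, 15.84, 24.1, 32.36, 40.62]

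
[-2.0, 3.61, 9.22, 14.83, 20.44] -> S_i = -2.00 + 5.61*i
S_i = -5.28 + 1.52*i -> [-5.28, -3.76, -2.24, -0.72, 0.8]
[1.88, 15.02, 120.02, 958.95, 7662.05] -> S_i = 1.88*7.99^i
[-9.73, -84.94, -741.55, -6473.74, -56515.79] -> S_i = -9.73*8.73^i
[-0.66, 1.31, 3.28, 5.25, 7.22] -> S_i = -0.66 + 1.97*i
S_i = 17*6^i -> [17, 102, 612, 3672, 22032]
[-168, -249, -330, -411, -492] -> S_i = -168 + -81*i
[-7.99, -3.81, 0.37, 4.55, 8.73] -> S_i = -7.99 + 4.18*i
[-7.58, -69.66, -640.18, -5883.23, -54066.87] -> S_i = -7.58*9.19^i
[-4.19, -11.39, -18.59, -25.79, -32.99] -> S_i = -4.19 + -7.20*i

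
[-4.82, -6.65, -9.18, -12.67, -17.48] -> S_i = -4.82*1.38^i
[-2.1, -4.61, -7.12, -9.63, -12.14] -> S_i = -2.10 + -2.51*i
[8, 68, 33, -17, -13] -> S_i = Random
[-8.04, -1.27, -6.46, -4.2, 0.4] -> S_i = Random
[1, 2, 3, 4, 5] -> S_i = 1 + 1*i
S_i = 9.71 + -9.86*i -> [9.71, -0.15, -10.01, -19.87, -29.73]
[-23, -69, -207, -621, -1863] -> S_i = -23*3^i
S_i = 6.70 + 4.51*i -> [6.7, 11.21, 15.72, 20.23, 24.74]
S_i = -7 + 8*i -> [-7, 1, 9, 17, 25]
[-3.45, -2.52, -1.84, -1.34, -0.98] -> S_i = -3.45*0.73^i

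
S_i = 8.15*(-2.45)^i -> [8.15, -19.97, 48.92, -119.85, 293.64]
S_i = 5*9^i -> [5, 45, 405, 3645, 32805]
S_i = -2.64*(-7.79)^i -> [-2.64, 20.57, -160.21, 1248.0, -9721.96]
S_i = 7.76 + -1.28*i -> [7.76, 6.48, 5.2, 3.92, 2.64]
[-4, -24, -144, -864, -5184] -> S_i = -4*6^i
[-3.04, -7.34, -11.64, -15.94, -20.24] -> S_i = -3.04 + -4.30*i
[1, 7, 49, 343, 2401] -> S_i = 1*7^i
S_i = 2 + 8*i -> [2, 10, 18, 26, 34]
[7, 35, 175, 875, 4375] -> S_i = 7*5^i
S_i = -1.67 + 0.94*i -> [-1.67, -0.73, 0.21, 1.15, 2.09]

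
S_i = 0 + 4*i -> [0, 4, 8, 12, 16]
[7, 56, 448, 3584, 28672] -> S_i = 7*8^i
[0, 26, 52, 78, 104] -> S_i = 0 + 26*i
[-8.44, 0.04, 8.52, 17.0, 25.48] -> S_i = -8.44 + 8.48*i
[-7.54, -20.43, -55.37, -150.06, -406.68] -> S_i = -7.54*2.71^i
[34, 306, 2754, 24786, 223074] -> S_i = 34*9^i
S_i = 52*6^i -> [52, 312, 1872, 11232, 67392]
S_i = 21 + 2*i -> [21, 23, 25, 27, 29]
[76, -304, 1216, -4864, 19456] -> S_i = 76*-4^i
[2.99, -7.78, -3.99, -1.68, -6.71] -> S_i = Random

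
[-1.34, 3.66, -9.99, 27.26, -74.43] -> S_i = -1.34*(-2.73)^i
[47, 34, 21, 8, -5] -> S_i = 47 + -13*i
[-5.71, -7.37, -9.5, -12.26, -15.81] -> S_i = -5.71*1.29^i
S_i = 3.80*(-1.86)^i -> [3.8, -7.07, 13.15, -24.45, 45.48]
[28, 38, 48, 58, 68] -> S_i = 28 + 10*i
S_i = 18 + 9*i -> [18, 27, 36, 45, 54]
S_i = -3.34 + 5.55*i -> [-3.34, 2.21, 7.76, 13.31, 18.86]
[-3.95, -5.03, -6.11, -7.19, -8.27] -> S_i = -3.95 + -1.08*i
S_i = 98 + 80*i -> [98, 178, 258, 338, 418]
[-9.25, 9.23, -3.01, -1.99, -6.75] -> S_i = Random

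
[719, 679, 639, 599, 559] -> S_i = 719 + -40*i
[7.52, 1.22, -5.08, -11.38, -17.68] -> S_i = 7.52 + -6.30*i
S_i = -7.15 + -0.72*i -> [-7.15, -7.87, -8.59, -9.31, -10.03]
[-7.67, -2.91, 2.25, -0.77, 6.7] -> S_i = Random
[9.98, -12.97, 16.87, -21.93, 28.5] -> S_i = 9.98*(-1.30)^i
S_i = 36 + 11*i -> [36, 47, 58, 69, 80]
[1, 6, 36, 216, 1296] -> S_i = 1*6^i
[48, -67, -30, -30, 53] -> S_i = Random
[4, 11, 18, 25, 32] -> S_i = 4 + 7*i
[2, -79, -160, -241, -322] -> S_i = 2 + -81*i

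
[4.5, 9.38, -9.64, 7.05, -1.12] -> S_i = Random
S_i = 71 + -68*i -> [71, 3, -65, -133, -201]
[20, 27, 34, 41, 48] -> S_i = 20 + 7*i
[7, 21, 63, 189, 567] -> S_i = 7*3^i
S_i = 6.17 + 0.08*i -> [6.17, 6.25, 6.33, 6.41, 6.49]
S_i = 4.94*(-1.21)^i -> [4.94, -5.98, 7.23, -8.75, 10.59]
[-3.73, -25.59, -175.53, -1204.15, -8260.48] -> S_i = -3.73*6.86^i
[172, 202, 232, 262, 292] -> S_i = 172 + 30*i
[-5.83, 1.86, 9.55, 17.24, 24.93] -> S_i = -5.83 + 7.69*i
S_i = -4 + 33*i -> [-4, 29, 62, 95, 128]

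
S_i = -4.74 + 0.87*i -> [-4.74, -3.87, -3.0, -2.13, -1.26]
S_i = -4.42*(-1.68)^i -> [-4.42, 7.43, -12.48, 20.96, -35.21]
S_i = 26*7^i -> [26, 182, 1274, 8918, 62426]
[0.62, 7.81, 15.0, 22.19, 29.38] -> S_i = 0.62 + 7.19*i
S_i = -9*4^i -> [-9, -36, -144, -576, -2304]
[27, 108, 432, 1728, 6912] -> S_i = 27*4^i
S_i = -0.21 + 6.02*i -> [-0.21, 5.81, 11.83, 17.85, 23.87]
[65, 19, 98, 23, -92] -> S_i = Random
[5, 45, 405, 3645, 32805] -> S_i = 5*9^i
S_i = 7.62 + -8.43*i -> [7.62, -0.81, -9.24, -17.67, -26.1]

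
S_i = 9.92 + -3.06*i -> [9.92, 6.86, 3.8, 0.74, -2.32]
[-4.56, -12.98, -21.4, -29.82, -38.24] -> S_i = -4.56 + -8.42*i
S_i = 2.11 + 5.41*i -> [2.11, 7.52, 12.93, 18.34, 23.75]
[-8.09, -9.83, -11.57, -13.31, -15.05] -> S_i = -8.09 + -1.74*i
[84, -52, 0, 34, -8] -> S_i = Random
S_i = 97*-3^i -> [97, -291, 873, -2619, 7857]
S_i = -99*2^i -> [-99, -198, -396, -792, -1584]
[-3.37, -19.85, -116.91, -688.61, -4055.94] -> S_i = -3.37*5.89^i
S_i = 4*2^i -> [4, 8, 16, 32, 64]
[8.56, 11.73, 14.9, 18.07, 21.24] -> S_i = 8.56 + 3.17*i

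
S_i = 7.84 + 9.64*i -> [7.84, 17.48, 27.12, 36.76, 46.4]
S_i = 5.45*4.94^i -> [5.45, 26.92, 133.0, 657.02, 3245.67]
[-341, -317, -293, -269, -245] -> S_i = -341 + 24*i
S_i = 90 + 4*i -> [90, 94, 98, 102, 106]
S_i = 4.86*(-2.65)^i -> [4.86, -12.88, 34.13, -90.44, 239.67]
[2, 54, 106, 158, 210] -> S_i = 2 + 52*i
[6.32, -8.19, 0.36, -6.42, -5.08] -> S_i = Random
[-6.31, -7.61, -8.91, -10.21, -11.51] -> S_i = -6.31 + -1.30*i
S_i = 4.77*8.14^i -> [4.77, 38.83, 316.06, 2572.71, 20941.9]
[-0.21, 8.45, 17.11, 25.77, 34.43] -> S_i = -0.21 + 8.66*i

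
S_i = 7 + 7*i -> [7, 14, 21, 28, 35]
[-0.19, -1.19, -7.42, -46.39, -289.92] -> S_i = -0.19*6.25^i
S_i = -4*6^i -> [-4, -24, -144, -864, -5184]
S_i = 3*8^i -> [3, 24, 192, 1536, 12288]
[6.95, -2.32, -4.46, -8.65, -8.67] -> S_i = Random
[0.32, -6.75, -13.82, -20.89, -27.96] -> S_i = 0.32 + -7.07*i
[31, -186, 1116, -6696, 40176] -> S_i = 31*-6^i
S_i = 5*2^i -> [5, 10, 20, 40, 80]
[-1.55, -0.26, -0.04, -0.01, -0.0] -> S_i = -1.55*0.17^i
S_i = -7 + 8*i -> [-7, 1, 9, 17, 25]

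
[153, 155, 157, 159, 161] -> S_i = 153 + 2*i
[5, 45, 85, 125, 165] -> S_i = 5 + 40*i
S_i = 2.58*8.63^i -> [2.58, 22.27, 192.15, 1658.26, 14310.77]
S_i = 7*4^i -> [7, 28, 112, 448, 1792]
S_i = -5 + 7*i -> [-5, 2, 9, 16, 23]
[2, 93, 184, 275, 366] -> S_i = 2 + 91*i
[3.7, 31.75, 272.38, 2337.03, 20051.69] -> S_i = 3.70*8.58^i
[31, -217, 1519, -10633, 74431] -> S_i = 31*-7^i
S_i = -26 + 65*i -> [-26, 39, 104, 169, 234]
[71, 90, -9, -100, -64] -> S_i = Random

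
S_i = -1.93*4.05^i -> [-1.93, -7.82, -31.66, -128.21, -519.25]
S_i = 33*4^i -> [33, 132, 528, 2112, 8448]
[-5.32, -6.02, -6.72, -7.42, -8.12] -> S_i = -5.32 + -0.70*i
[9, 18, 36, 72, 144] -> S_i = 9*2^i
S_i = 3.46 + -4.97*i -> [3.46, -1.51, -6.48, -11.45, -16.42]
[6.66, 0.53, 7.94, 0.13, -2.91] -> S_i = Random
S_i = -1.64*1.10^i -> [-1.64, -1.8, -1.98, -2.18, -2.4]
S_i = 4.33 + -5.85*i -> [4.33, -1.52, -7.37, -13.22, -19.07]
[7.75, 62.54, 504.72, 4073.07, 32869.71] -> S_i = 7.75*8.07^i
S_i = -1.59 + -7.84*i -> [-1.59, -9.43, -17.27, -25.11, -32.95]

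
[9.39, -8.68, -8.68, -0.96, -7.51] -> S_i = Random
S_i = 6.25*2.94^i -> [6.25, 18.38, 54.02, 158.83, 466.95]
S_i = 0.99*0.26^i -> [0.99, 0.26, 0.07, 0.02, 0.0]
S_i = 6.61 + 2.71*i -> [6.61, 9.32, 12.03, 14.74, 17.45]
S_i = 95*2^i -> [95, 190, 380, 760, 1520]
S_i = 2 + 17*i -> [2, 19, 36, 53, 70]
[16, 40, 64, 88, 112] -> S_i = 16 + 24*i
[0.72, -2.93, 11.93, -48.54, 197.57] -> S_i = 0.72*(-4.07)^i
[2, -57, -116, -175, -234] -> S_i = 2 + -59*i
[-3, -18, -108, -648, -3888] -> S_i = -3*6^i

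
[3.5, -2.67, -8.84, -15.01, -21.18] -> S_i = 3.50 + -6.17*i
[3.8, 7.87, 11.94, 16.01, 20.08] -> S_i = 3.80 + 4.07*i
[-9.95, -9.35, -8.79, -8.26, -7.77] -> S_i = -9.95*0.94^i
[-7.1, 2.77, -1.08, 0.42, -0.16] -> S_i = -7.10*(-0.39)^i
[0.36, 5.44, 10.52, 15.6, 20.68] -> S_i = 0.36 + 5.08*i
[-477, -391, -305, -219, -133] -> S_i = -477 + 86*i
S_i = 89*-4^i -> [89, -356, 1424, -5696, 22784]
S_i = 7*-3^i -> [7, -21, 63, -189, 567]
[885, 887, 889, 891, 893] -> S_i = 885 + 2*i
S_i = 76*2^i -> [76, 152, 304, 608, 1216]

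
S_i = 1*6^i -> [1, 6, 36, 216, 1296]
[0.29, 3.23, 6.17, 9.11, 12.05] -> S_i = 0.29 + 2.94*i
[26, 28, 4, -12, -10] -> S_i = Random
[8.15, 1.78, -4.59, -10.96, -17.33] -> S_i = 8.15 + -6.37*i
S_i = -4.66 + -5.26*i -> [-4.66, -9.92, -15.18, -20.44, -25.7]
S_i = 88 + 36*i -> [88, 124, 160, 196, 232]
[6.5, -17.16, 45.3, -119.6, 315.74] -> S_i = 6.50*(-2.64)^i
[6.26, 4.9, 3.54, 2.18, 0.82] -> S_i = 6.26 + -1.36*i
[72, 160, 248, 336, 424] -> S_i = 72 + 88*i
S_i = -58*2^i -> [-58, -116, -232, -464, -928]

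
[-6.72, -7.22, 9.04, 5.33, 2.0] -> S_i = Random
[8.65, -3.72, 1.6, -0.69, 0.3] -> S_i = 8.65*(-0.43)^i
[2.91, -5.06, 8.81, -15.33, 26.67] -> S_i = 2.91*(-1.74)^i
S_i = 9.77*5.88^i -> [9.77, 57.45, 337.79, 1986.22, 11678.95]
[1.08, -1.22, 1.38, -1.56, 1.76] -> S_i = 1.08*(-1.13)^i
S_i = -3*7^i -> [-3, -21, -147, -1029, -7203]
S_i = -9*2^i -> [-9, -18, -36, -72, -144]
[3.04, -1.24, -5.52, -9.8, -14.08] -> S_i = 3.04 + -4.28*i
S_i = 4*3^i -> [4, 12, 36, 108, 324]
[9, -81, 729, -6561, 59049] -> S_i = 9*-9^i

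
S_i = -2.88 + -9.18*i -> [-2.88, -12.06, -21.24, -30.42, -39.6]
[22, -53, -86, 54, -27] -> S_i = Random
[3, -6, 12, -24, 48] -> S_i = 3*-2^i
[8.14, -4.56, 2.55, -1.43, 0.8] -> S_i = 8.14*(-0.56)^i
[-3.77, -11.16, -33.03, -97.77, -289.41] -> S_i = -3.77*2.96^i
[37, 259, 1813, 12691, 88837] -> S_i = 37*7^i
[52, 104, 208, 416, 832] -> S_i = 52*2^i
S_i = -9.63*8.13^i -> [-9.63, -78.29, -636.51, -5174.85, -42071.55]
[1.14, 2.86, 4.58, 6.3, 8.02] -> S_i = 1.14 + 1.72*i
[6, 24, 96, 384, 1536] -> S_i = 6*4^i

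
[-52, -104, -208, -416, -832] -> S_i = -52*2^i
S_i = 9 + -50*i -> [9, -41, -91, -141, -191]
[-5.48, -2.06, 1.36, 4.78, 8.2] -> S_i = -5.48 + 3.42*i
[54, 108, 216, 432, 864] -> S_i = 54*2^i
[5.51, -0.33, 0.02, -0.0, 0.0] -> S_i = 5.51*(-0.06)^i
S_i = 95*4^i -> [95, 380, 1520, 6080, 24320]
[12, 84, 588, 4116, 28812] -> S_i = 12*7^i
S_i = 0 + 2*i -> [0, 2, 4, 6, 8]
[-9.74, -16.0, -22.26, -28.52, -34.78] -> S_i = -9.74 + -6.26*i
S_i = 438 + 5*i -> [438, 443, 448, 453, 458]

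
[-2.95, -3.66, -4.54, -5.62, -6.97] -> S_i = -2.95*1.24^i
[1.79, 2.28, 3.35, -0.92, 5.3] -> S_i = Random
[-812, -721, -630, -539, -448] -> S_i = -812 + 91*i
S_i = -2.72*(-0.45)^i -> [-2.72, 1.22, -0.55, 0.25, -0.11]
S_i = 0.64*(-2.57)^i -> [0.64, -1.64, 4.23, -10.86, 27.92]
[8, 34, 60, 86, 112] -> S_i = 8 + 26*i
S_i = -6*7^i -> [-6, -42, -294, -2058, -14406]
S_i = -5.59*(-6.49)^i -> [-5.59, 36.28, -235.45, 1528.08, -9917.23]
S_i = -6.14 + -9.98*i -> [-6.14, -16.12, -26.1, -36.08, -46.06]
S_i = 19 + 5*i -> [19, 24, 29, 34, 39]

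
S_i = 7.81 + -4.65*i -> [7.81, 3.16, -1.49, -6.14, -10.79]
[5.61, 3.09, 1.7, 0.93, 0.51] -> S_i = 5.61*0.55^i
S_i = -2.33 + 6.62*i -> [-2.33, 4.29, 10.91, 17.53, 24.15]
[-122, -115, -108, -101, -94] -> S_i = -122 + 7*i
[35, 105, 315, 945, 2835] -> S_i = 35*3^i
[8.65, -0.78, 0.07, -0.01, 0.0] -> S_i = 8.65*(-0.09)^i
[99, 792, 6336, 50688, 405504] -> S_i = 99*8^i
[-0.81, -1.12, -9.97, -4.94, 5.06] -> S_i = Random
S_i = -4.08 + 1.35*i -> [-4.08, -2.73, -1.38, -0.03, 1.32]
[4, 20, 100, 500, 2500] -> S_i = 4*5^i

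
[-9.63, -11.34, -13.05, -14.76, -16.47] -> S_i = -9.63 + -1.71*i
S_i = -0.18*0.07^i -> [-0.18, -0.01, -0.0, -0.0, -0.0]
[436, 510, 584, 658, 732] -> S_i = 436 + 74*i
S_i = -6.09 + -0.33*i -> [-6.09, -6.42, -6.75, -7.08, -7.41]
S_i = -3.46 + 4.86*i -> [-3.46, 1.4, 6.26, 11.12, 15.98]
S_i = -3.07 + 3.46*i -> [-3.07, 0.39, 3.85, 7.31, 10.77]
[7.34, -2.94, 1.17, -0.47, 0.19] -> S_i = 7.34*(-0.40)^i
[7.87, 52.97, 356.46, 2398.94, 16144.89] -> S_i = 7.87*6.73^i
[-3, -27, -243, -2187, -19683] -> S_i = -3*9^i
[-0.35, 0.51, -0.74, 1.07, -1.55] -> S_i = -0.35*(-1.45)^i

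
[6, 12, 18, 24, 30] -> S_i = 6 + 6*i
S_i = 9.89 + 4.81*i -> [9.89, 14.7, 19.51, 24.32, 29.13]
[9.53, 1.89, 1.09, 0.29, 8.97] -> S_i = Random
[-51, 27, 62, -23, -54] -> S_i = Random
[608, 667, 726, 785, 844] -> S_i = 608 + 59*i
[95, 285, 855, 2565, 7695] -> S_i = 95*3^i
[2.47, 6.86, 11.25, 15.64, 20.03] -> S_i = 2.47 + 4.39*i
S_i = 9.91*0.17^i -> [9.91, 1.68, 0.29, 0.05, 0.01]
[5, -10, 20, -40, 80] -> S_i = 5*-2^i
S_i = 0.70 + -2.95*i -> [0.7, -2.25, -5.2, -8.15, -11.1]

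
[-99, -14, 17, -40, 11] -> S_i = Random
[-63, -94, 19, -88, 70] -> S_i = Random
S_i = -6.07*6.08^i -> [-6.07, -36.91, -224.39, -1364.27, -8294.74]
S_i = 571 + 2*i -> [571, 573, 575, 577, 579]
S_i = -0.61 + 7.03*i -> [-0.61, 6.42, 13.45, 20.48, 27.51]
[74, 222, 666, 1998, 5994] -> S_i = 74*3^i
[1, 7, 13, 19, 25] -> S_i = 1 + 6*i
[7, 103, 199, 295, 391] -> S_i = 7 + 96*i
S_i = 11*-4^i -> [11, -44, 176, -704, 2816]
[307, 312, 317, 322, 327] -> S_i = 307 + 5*i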